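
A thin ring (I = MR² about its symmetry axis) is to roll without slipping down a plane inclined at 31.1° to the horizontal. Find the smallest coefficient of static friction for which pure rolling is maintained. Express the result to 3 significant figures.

For this body I = MR², i.e. k = I/(MR²) = 1.
Translational: Mg sinθ − f = Ma. Rotational about the CM: fR = Iα = kMRa, so f = kMa.
These give a = g sinθ/(1+k) and the required friction f = kMg sinθ/(1+k).
The normal force is N = Mg cosθ, so μ_min = f/N = k tanθ/(1+k).
μ_min = 1 × tan31.1° / 2 ≈ 0.302.

μ_min ≈ 0.302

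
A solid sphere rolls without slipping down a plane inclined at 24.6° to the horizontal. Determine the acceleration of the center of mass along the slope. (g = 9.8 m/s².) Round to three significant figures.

With I = (2/5)MR², the ratio k = I/(MR²) is 0.4.
Newton's second law down the slope: Mg sinθ − f = Ma. The torque equation fR = Iα (with α = a/R) gives f = kMa.
Eliminating f: Mg sinθ = (1+k)Ma, so a = g sinθ/(1+k) = 9.8 × sin24.6° / 1.4 ≈ 2.91 m/s².

a ≈ 2.91 m/s²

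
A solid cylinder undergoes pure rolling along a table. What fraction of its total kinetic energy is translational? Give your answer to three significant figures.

For this body I = (1/2)MR², i.e. k = I/(MR²) = 0.5.
With ω = v/R, KE_trans = ½Mv² and KE_rot = ½Iω² = ½kMv², so KE_total = ½(1+k)Mv².
The translational fraction is therefore 1/(1+k) = 1/1.5 ≈ 0.667.

fraction ≈ 0.667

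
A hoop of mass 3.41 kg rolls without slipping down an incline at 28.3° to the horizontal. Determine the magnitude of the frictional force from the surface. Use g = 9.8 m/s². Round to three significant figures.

f ≈ 7.92 N

For this body I = MR², i.e. k = I/(MR²) = 1.
Translational: Mg sinθ − f = Ma. Rotational about the CM: fR = Iα = kMRa, so f = kMa.
Combining, a = g sinθ/(1+k) and f = kMa = kMg sinθ/(1+k).
f = 1 × 3.41 × 9.8 × sin28.3° / 2 ≈ 7.92 N.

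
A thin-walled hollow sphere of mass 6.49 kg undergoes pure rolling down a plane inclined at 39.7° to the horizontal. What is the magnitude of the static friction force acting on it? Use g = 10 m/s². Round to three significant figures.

f ≈ 16.6 N

Here I = (2/3)MR², so the shape factor k = I/(MR²) = 2/3.
Newton's second law down the slope: Mg sinθ − f = Ma. The torque equation fR = Iα (with α = a/R) gives f = kMa.
Combining, a = g sinθ/(1+k) and f = kMa = kMg sinθ/(1+k).
f = (2/3) × 6.49 × 10 × sin39.7° / 1.667 ≈ 16.6 N.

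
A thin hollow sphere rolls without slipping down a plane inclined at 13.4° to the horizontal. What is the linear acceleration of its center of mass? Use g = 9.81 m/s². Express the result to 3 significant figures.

a ≈ 1.36 m/s²

Here I = (2/3)MR², so the shape factor k = I/(MR²) = 2/3.
Newton's second law down the slope: Mg sinθ − f = Ma. The torque equation fR = Iα (with α = a/R) gives f = kMa.
Eliminating f: Mg sinθ = (1+k)Ma, so a = g sinθ/(1+k) = 9.81 × sin13.4° / 1.667 ≈ 1.36 m/s².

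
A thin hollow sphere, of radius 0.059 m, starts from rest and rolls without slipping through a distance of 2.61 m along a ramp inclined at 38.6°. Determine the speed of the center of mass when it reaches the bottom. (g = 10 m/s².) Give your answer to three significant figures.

Here I = (2/3)MR², so the shape factor k = I/(MR²) = 2/3.
The rolling condition ω = v/R makes the rotational term ½I(v/R)² = ½kMv², so KE_total = ½(1+k)Mv² = (5/6)Mv².
The vertical drop is h = L sinθ = 2.61 × sin38.6° = 1.628 m.
Setting Mgh = (5/6)Mv² gives v = √(2gh/(1+k)) = √(2·10·1.628/1.667) ≈ 4.42 m/s.

v ≈ 4.42 m/s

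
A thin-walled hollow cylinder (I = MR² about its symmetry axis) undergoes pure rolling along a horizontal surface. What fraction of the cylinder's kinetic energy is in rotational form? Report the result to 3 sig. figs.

The moment of inertia is MR², giving k ≡ I/(MR²) = 1.
Since ω = v/R, the translational part is ½Mv² and the rotational part is ½I(v/R)² = ½kMv²; the total is ½(1+k)Mv².
The rotational fraction is therefore k/(1+k) = 1/2 ≈ 0.500.

fraction ≈ 0.500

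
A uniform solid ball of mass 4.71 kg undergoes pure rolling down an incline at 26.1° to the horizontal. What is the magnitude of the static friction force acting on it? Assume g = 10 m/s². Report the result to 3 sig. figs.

With I = (2/5)MR², the ratio k = I/(MR²) is 0.4.
Along the incline Mg sinθ − f = Ma, and torque about the center fR = Iα = kMR²(a/R) gives f = kMa.
Combining, a = g sinθ/(1+k) and f = kMa = kMg sinθ/(1+k).
f = 0.4 × 4.71 × 10 × sin26.1° / 1.4 ≈ 5.92 N.

f ≈ 5.92 N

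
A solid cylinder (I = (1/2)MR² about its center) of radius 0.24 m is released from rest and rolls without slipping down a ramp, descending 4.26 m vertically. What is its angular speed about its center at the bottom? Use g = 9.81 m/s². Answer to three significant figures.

ω ≈ 31.1 rad/s

For this body I = (1/2)MR², i.e. k = I/(MR²) = 0.5.
The rolling condition ω = v/R makes the rotational term ½I(v/R)² = ½kMv², so KE_total = ½(1+k)Mv² = (3/4)Mv².
Energy conservation Mgh = ½(1+k)Mv² gives v = √(2gh/(1+k)) = √(2 × 9.81 × 4.26 / 1.5) = 7.465 m/s.
Then ω = v/R = 7.465 / 0.24 ≈ 31.1 rad/s.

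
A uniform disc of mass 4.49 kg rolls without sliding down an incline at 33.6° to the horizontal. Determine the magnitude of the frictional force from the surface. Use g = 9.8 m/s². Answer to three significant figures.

f ≈ 8.12 N

Here I = (1/2)MR², so the shape factor k = I/(MR²) = 0.5.
Along the incline Mg sinθ − f = Ma, and torque about the center fR = Iα = kMR²(a/R) gives f = kMa.
Combining, a = g sinθ/(1+k) and f = kMa = kMg sinθ/(1+k).
f = 0.5 × 4.49 × 9.8 × sin33.6° / 1.5 ≈ 8.12 N.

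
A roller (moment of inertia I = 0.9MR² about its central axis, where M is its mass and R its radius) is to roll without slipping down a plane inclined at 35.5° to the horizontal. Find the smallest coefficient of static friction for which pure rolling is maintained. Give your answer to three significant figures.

μ_min ≈ 0.338

The moment of inertia is 0.9MR², giving k ≡ I/(MR²) = 0.9.
Newton's second law down the slope: Mg sinθ − f = Ma. The torque equation fR = Iα (with α = a/R) gives f = kMa.
These give a = g sinθ/(1+k) and the required friction f = kMg sinθ/(1+k).
With N = Mg cosθ, the no-slip condition f ≤ μN gives μ_min = f/N = k tanθ/(1+k).
μ_min = 0.9 × tan35.5° / 1.9 ≈ 0.338.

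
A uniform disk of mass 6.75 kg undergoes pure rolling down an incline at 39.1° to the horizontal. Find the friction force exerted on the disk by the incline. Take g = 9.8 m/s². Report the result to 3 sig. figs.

For this body I = (1/2)MR², i.e. k = I/(MR²) = 0.5.
Newton's second law down the slope: Mg sinθ − f = Ma. The torque equation fR = Iα (with α = a/R) gives f = kMa.
Combining, a = g sinθ/(1+k) and f = kMa = kMg sinθ/(1+k).
f = 0.5 × 6.75 × 9.8 × sin39.1° / 1.5 ≈ 13.9 N.

f ≈ 13.9 N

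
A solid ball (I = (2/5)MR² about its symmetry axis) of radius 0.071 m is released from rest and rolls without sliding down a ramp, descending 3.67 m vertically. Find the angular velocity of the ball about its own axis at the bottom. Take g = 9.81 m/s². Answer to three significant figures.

The moment of inertia is (2/5)MR², giving k ≡ I/(MR²) = 0.4.
The rolling condition ω = v/R makes the rotational term ½I(v/R)² = ½kMv², so KE_total = ½(1+k)Mv² = (7/10)Mv².
Energy conservation Mgh = ½(1+k)Mv² gives v = √(2gh/(1+k)) = √(2 × 9.81 × 3.67 / 1.4) = 7.172 m/s.
Then ω = v/R = 7.172 / 0.071 ≈ 101 rad/s.

ω ≈ 101 rad/s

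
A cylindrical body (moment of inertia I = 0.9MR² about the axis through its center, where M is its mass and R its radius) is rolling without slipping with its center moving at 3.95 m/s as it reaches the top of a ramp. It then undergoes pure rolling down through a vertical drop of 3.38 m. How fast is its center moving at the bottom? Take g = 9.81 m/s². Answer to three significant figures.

With I = 0.9MR², the ratio k = I/(MR²) is 0.9.
Pure rolling means v = ωR; then KE = ½Mv² + ½I(v/R)² = ½(1+k)Mv² = (19/20)Mv².
Energy conservation: (19/20)Mv₀² + Mgh = (19/20)Mv², so v² = v₀² + 2gh/(1+k).
v = √(3.95² + 2×9.81×3.38/1.9) = √50.51 ≈ 7.11 m/s.

v ≈ 7.11 m/s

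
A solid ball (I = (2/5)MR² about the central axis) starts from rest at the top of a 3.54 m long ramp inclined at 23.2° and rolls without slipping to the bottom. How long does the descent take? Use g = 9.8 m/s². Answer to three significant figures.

Here I = (2/5)MR², so the shape factor k = I/(MR²) = 0.4.
Along the incline Mg sinθ − f = Ma, and torque about the center fR = Iα = kMR²(a/R) gives f = kMa.
Hence a = g sinθ/(1+k) = 9.8×sin23.2°/1.4 = 2.758 m/s².
With constant a from rest, t = √(2L/a) = √(2·3.54/2.758) ≈ 1.60 s.

t ≈ 1.60 s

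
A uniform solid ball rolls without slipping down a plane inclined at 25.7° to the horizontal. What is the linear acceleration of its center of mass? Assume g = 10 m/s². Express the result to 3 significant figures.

With I = (2/5)MR², the ratio k = I/(MR²) is 0.4.
Newton's second law down the slope: Mg sinθ − f = Ma. The torque equation fR = Iα (with α = a/R) gives f = kMa.
Eliminating f: Mg sinθ = (1+k)Ma, so a = g sinθ/(1+k) = 10 × sin25.7° / 1.4 ≈ 3.10 m/s².

a ≈ 3.10 m/s²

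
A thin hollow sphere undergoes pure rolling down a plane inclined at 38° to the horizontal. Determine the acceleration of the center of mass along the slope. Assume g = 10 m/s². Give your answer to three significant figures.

a ≈ 3.69 m/s²

The moment of inertia is (2/3)MR², giving k ≡ I/(MR²) = 2/3.
Translational: Mg sinθ − f = Ma. Rotational about the CM: fR = Iα = kMRa, so f = kMa.
Eliminating f: Mg sinθ = (1+k)Ma, so a = g sinθ/(1+k) = 10 × sin38° / 1.667 ≈ 3.69 m/s².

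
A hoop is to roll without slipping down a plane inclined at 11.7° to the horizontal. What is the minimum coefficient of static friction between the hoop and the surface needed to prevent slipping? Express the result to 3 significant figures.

μ_min ≈ 0.104

With I = MR², the ratio k = I/(MR²) is 1.
Along the incline Mg sinθ − f = Ma, and torque about the center fR = Iα = kMR²(a/R) gives f = kMa.
These give a = g sinθ/(1+k) and the required friction f = kMg sinθ/(1+k).
The normal force is N = Mg cosθ, so μ_min = f/N = k tanθ/(1+k).
μ_min = 1 × tan11.7° / 2 ≈ 0.104.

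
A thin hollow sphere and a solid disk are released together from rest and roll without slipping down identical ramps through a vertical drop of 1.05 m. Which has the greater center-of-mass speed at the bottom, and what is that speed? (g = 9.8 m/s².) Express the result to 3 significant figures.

For rolling without slipping, Mgh = ½(1+k)Mv² where k = I/(MR²), so v = √(2gh/(1+k)).
Thin hollow sphere: k = 2/3, giving v = √(2×9.8×1.05/1.667) = 3.514 m/s.
Solid disk: k = 0.5, giving v = √(2×9.8×1.05/1.5) = 3.704 m/s.
The smaller k wins: the solid disk, at ≈ 3.70 m/s.

the solid disk, at v ≈ 3.70 m/s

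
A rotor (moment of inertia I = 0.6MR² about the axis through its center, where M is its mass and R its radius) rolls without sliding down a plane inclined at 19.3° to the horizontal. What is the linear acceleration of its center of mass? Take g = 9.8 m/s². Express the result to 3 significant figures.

For this body I = 0.6MR², i.e. k = I/(MR²) = 0.6.
Translational: Mg sinθ − f = Ma. Rotational about the CM: fR = Iα = kMRa, so f = kMa.
Eliminating f: Mg sinθ = (1+k)Ma, so a = g sinθ/(1+k) = 9.8 × sin19.3° / 1.6 ≈ 2.02 m/s².

a ≈ 2.02 m/s²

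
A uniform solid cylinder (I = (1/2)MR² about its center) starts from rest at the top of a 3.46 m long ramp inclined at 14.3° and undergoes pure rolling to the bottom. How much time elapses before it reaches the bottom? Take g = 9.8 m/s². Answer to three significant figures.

The moment of inertia is (1/2)MR², giving k ≡ I/(MR²) = 0.5.
Newton's second law down the slope: Mg sinθ − f = Ma. The torque equation fR = Iα (with α = a/R) gives f = kMa.
Hence a = g sinθ/(1+k) = 9.8×sin14.3°/1.5 = 1.614 m/s².
Starting from rest, L = ½at², so t = √(2L/a) = √(2×3.46/1.614) ≈ 2.07 s.

t ≈ 2.07 s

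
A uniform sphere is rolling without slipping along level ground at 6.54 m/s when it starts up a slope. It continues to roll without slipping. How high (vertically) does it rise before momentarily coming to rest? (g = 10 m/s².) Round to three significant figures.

For this body I = (2/5)MR², i.e. k = I/(MR²) = 0.4.
Pure rolling means v = ωR; then KE = ½Mv² + ½I(v/R)² = ½(1+k)Mv² = (7/10)Mv².
At the top the kinetic energy is zero, so (7/10)Mv₀² = Mgh.
Thus h = (1+k)v₀²/(2g) = 1.4 × 6.54² / (2 × 10) ≈ 2.99 m.

h ≈ 2.99 m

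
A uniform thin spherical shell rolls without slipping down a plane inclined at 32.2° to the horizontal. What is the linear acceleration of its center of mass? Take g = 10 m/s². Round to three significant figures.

a ≈ 3.20 m/s²

The moment of inertia is (2/3)MR², giving k ≡ I/(MR²) = 2/3.
Along the incline Mg sinθ − f = Ma, and torque about the center fR = Iα = kMR²(a/R) gives f = kMa.
Eliminating f: Mg sinθ = (1+k)Ma, so a = g sinθ/(1+k) = 10 × sin32.2° / 1.667 ≈ 3.20 m/s².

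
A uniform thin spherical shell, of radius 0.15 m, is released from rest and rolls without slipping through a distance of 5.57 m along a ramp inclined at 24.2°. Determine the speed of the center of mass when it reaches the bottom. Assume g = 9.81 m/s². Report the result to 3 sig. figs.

v ≈ 5.18 m/s

For this body I = (2/3)MR², i.e. k = I/(MR²) = 2/3.
The rolling condition ω = v/R makes the rotational term ½I(v/R)² = ½kMv², so KE_total = ½(1+k)Mv² = (5/6)Mv².
The vertical drop is h = L sinθ = 5.57 × sin24.2° = 2.283 m.
Setting Mgh = (5/6)Mv² gives v = √(2gh/(1+k)) = √(2·9.81·2.283/1.667) ≈ 5.18 m/s.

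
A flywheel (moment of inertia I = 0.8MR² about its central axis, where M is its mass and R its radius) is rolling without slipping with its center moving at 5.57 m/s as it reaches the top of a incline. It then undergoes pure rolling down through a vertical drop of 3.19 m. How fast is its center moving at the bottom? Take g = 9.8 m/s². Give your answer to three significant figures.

v ≈ 8.11 m/s

For this body I = 0.8MR², i.e. k = I/(MR²) = 0.8.
The rolling condition ω = v/R makes the rotational term ½I(v/R)² = ½kMv², so KE_total = ½(1+k)Mv² = (9/10)Mv².
Conserving energy between top and bottom: (9/10)Mv² = (9/10)Mv₀² + Mgh, hence v² = v₀² + 2gh/(1+k).
v = √(5.57² + 2×9.8×3.19/1.8) = √65.76 ≈ 8.11 m/s.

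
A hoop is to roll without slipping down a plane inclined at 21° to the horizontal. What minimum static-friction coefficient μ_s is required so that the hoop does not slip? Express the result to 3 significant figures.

μ_min ≈ 0.192

The moment of inertia is MR², giving k ≡ I/(MR²) = 1.
Translational: Mg sinθ − f = Ma. Rotational about the CM: fR = Iα = kMRa, so f = kMa.
These give a = g sinθ/(1+k) and the required friction f = kMg sinθ/(1+k).
The normal force is N = Mg cosθ, so μ_min = f/N = k tanθ/(1+k).
μ_min = 1 × tan21° / 2 ≈ 0.192.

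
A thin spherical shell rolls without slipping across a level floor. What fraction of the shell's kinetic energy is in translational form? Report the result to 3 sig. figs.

The moment of inertia is (2/3)MR², giving k ≡ I/(MR²) = 2/3.
With ω = v/R, KE_trans = ½Mv² and KE_rot = ½Iω² = ½kMv², so KE_total = ½(1+k)Mv².
The translational fraction is therefore 1/(1+k) = 1/1.667 ≈ 0.600.

fraction ≈ 0.600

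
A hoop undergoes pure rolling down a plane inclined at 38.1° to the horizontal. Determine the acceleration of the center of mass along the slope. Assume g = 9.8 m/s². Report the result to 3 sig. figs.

a ≈ 3.02 m/s²

Here I = MR², so the shape factor k = I/(MR²) = 1.
Newton's second law down the slope: Mg sinθ − f = Ma. The torque equation fR = Iα (with α = a/R) gives f = kMa.
Eliminating f: Mg sinθ = (1+k)Ma, so a = g sinθ/(1+k) = 9.8 × sin38.1° / 2 ≈ 3.02 m/s².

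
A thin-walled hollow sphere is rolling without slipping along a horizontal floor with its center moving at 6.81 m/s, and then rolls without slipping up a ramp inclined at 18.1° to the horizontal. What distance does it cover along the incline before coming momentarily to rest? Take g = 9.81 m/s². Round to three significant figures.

The moment of inertia is (2/3)MR², giving k ≡ I/(MR²) = 2/3.
Rolling without slipping gives ω = v/R, so the total kinetic energy is ½Mv² + ½Iω² = ½(1+k)Mv² = (5/6)Mv².
Setting this equal to Mgh gives the vertical rise h = (1+k)v₀²/(2g) = 1.667×6.81²/(2×9.81) = 3.94 m.
Along the incline, d = h/sinθ = 3.94/sin18.1° ≈ 12.7 m.

d ≈ 12.7 m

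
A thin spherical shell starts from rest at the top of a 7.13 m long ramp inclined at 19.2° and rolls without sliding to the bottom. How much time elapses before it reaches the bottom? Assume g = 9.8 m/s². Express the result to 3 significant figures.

The moment of inertia is (2/3)MR², giving k ≡ I/(MR²) = 2/3.
Newton's second law down the slope: Mg sinθ − f = Ma. The torque equation fR = Iα (with α = a/R) gives f = kMa.
Hence a = g sinθ/(1+k) = 9.8×sin19.2°/1.667 = 1.934 m/s².
With constant a from rest, t = √(2L/a) = √(2·7.13/1.934) ≈ 2.72 s.

t ≈ 2.72 s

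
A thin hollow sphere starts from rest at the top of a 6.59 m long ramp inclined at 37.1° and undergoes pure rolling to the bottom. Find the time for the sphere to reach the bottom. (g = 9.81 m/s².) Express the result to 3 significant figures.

t ≈ 1.93 s

For this body I = (2/3)MR², i.e. k = I/(MR²) = 2/3.
Along the incline Mg sinθ − f = Ma, and torque about the center fR = Iα = kMR²(a/R) gives f = kMa.
Hence a = g sinθ/(1+k) = 9.81×sin37.1°/1.667 = 3.55 m/s².
With constant a from rest, t = √(2L/a) = √(2·6.59/3.55) ≈ 1.93 s.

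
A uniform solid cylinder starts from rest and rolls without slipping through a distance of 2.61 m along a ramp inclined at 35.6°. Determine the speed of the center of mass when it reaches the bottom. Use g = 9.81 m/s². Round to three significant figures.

v ≈ 4.46 m/s

For this body I = (1/2)MR², i.e. k = I/(MR²) = 0.5.
Since it rolls without slipping, ω = v/R and KE = ½Mv² + ½Iω² = ½(1+k)Mv² = (3/4)Mv².
The vertical drop is h = L sinθ = 2.61 × sin35.6° = 1.519 m.
Setting Mgh = (3/4)Mv² gives v = √(2gh/(1+k)) = √(2·9.81·1.519/1.5) ≈ 4.46 m/s.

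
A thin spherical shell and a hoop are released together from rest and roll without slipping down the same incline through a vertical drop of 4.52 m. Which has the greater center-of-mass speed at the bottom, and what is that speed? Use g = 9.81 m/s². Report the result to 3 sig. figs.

the thin spherical shell, at v ≈ 7.29 m/s

For rolling without slipping, Mgh = ½(1+k)Mv² where k = I/(MR²), so v = √(2gh/(1+k)).
Thin spherical shell: k = 2/3, giving v = √(2×9.81×4.52/1.667) = 7.294 m/s.
Hoop: k = 1, giving v = √(2×9.81×4.52/2) = 6.659 m/s.
The smaller k wins: the thin spherical shell, at ≈ 7.29 m/s.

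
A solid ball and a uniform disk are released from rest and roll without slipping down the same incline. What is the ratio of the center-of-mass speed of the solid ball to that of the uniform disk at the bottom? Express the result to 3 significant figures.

v_ratio ≈ 1.04

Each satisfies Mgh = ½(1+k)Mv² with k = I/(MR²), so v ∝ 1/√(1+k).
For the solid ball k = 0.4; for the uniform disk k = 0.5.
v₁/v₂ = √((1+k₂)/(1+k₁)) = √(1.5/1.4) ≈ 1.04.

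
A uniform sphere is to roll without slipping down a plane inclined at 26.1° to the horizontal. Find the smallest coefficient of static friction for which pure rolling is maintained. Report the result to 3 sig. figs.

The moment of inertia is (2/5)MR², giving k ≡ I/(MR²) = 0.4.
Translational: Mg sinθ − f = Ma. Rotational about the CM: fR = Iα = kMRa, so f = kMa.
These give a = g sinθ/(1+k) and the required friction f = kMg sinθ/(1+k).
The normal force is N = Mg cosθ, so μ_min = f/N = k tanθ/(1+k).
μ_min = 0.4 × tan26.1° / 1.4 ≈ 0.140.

μ_min ≈ 0.140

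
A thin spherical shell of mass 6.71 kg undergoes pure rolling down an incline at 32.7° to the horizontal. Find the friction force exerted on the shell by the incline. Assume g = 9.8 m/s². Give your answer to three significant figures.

f ≈ 14.2 N

Here I = (2/3)MR², so the shape factor k = I/(MR²) = 2/3.
Along the incline Mg sinθ − f = Ma, and torque about the center fR = Iα = kMR²(a/R) gives f = kMa.
Combining, a = g sinθ/(1+k) and f = kMa = kMg sinθ/(1+k).
f = (2/3) × 6.71 × 9.8 × sin32.7° / 1.667 ≈ 14.2 N.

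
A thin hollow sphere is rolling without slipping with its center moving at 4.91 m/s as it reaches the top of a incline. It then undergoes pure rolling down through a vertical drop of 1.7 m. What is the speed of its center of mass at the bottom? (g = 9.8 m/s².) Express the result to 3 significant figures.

v ≈ 6.64 m/s

The moment of inertia is (2/3)MR², giving k ≡ I/(MR²) = 2/3.
Since it rolls without slipping, ω = v/R and KE = ½Mv² + ½Iω² = ½(1+k)Mv² = (5/6)Mv².
Energy conservation: (5/6)Mv₀² + Mgh = (5/6)Mv², so v² = v₀² + 2gh/(1+k).
v = √(4.91² + 2×9.8×1.7/1.667) = √44.1 ≈ 6.64 m/s.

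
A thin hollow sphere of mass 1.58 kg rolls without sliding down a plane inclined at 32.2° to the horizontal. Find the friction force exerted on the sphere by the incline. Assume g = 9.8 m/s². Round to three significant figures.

f ≈ 3.30 N

With I = (2/3)MR², the ratio k = I/(MR²) is 2/3.
Translational: Mg sinθ − f = Ma. Rotational about the CM: fR = Iα = kMRa, so f = kMa.
Combining, a = g sinθ/(1+k) and f = kMa = kMg sinθ/(1+k).
f = (2/3) × 1.58 × 9.8 × sin32.2° / 1.667 ≈ 3.30 N.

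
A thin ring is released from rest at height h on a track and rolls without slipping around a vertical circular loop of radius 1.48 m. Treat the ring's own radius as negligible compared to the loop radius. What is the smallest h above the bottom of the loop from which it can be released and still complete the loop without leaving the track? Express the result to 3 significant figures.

h_min ≈ 4.44 m

For this body I = MR², i.e. k = I/(MR²) = 1.
At the top, contact is just lost when gravity alone supplies the centripetal force: Mg = Mv_top²/r, i.e. v_top² = gr.
With ω = v/R, the kinetic energy at speed v is ½(1+k)Mv² = Mv².
Energy conservation from release (height h) to the top (height 2r): Mgh = Mg(2r) + M·gr.
Thus h_min = 2r + (1+k)r/2 = r(2 + 2/2) = 1.48 × 3 ≈ 4.44 m.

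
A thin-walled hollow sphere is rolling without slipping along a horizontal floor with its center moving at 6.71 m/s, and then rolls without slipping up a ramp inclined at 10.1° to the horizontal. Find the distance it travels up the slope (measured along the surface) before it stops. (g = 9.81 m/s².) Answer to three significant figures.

For this body I = (2/3)MR², i.e. k = I/(MR²) = 2/3.
The rolling condition ω = v/R makes the rotational term ½I(v/R)² = ½kMv², so KE_total = ½(1+k)Mv² = (5/6)Mv².
Setting this equal to Mgh gives the vertical rise h = (1+k)v₀²/(2g) = 1.667×6.71²/(2×9.81) = 3.825 m.
Along the incline, d = h/sinθ = 3.825/sin10.1° ≈ 21.8 m.

d ≈ 21.8 m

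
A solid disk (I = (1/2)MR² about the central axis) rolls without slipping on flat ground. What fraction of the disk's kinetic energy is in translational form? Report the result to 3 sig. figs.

fraction ≈ 0.667

Here I = (1/2)MR², so the shape factor k = I/(MR²) = 0.5.
With ω = v/R, KE_trans = ½Mv² and KE_rot = ½Iω² = ½kMv², so KE_total = ½(1+k)Mv².
The translational fraction is therefore 1/(1+k) = 1/1.5 ≈ 0.667.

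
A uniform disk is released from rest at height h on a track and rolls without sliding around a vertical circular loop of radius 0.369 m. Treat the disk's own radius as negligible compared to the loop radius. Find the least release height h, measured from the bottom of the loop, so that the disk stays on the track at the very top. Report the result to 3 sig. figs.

h_min ≈ 1.01 m

Here I = (1/2)MR², so the shape factor k = I/(MR²) = 0.5.
At the top, contact is just lost when gravity alone supplies the centripetal force: Mg = Mv_top²/r, i.e. v_top² = gr.
With ω = v/R, the kinetic energy at speed v is ½(1+k)Mv² = (3/4)Mv².
Energy conservation from release (height h) to the top (height 2r): Mgh = Mg(2r) + (3/4)M·gr.
Thus h_min = 2r + (1+k)r/2 = r(2 + 1.5/2) = 0.369 × 2.75 ≈ 1.01 m.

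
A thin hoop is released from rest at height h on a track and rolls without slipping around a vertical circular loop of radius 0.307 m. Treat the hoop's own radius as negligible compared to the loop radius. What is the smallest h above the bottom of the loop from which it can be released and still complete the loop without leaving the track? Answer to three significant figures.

Here I = MR², so the shape factor k = I/(MR²) = 1.
At the top of the loop, the minimum-contact condition is Mg = Mv_top²/r, so v_top² = gr.
With ω = v/R, the kinetic energy at speed v is ½(1+k)Mv² = Mv².
Energy conservation from release (height h) to the top (height 2r): Mgh = Mg(2r) + M·gr.
Thus h_min = 2r + (1+k)r/2 = r(2 + 2/2) = 0.307 × 3 ≈ 0.921 m.

h_min ≈ 0.921 m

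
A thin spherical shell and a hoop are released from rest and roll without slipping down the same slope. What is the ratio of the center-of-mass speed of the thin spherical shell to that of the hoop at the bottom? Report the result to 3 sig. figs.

v_ratio ≈ 1.10

Each satisfies Mgh = ½(1+k)Mv² with k = I/(MR²), so v ∝ 1/√(1+k).
For the thin spherical shell k = 2/3; for the hoop k = 1.
v₁/v₂ = √((1+k₂)/(1+k₁)) = √(2/1.667) ≈ 1.10.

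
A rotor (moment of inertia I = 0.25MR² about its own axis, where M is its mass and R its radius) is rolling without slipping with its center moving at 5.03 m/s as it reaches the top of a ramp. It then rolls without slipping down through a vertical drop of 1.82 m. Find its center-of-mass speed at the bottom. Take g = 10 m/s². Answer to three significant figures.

For this body I = 0.25MR², i.e. k = I/(MR²) = 0.25.
Pure rolling means v = ωR; then KE = ½Mv² + ½I(v/R)² = ½(1+k)Mv² = (5/8)Mv².
Conserving energy between top and bottom: (5/8)Mv² = (5/8)Mv₀² + Mgh, hence v² = v₀² + 2gh/(1+k).
v = √(5.03² + 2×10×1.82/1.25) = √54.42 ≈ 7.38 m/s.

v ≈ 7.38 m/s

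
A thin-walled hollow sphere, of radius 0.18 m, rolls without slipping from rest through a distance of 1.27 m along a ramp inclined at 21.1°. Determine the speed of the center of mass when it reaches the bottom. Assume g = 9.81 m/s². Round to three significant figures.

v ≈ 2.32 m/s

Here I = (2/3)MR², so the shape factor k = I/(MR²) = 2/3.
Rolling without slipping gives ω = v/R, so the total kinetic energy is ½Mv² + ½Iω² = ½(1+k)Mv² = (5/6)Mv².
The vertical drop is h = L sinθ = 1.27 × sin21.1° = 0.4572 m.
Energy conservation: Mgh = (5/6)Mv², so v = √(2gh/(1+k)) = √(2 × 9.81 × 0.4572 / 1.667) ≈ 2.32 m/s.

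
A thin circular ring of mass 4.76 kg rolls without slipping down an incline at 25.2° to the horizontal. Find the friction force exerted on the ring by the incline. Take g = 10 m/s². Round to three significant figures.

For this body I = MR², i.e. k = I/(MR²) = 1.
Newton's second law down the slope: Mg sinθ − f = Ma. The torque equation fR = Iα (with α = a/R) gives f = kMa.
Combining, a = g sinθ/(1+k) and f = kMa = kMg sinθ/(1+k).
f = 1 × 4.76 × 10 × sin25.2° / 2 ≈ 10.1 N.

f ≈ 10.1 N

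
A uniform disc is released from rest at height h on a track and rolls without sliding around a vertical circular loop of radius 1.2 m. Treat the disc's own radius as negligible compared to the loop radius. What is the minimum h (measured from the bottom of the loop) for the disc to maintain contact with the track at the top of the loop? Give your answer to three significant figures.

h_min ≈ 3.30 m

For this body I = (1/2)MR², i.e. k = I/(MR²) = 0.5.
At the top of the loop, the minimum-contact condition is Mg = Mv_top²/r, so v_top² = gr.
With ω = v/R, the kinetic energy at speed v is ½(1+k)Mv² = (3/4)Mv².
Energy conservation from release (height h) to the top (height 2r): Mgh = Mg(2r) + (3/4)M·gr.
Thus h_min = 2r + (1+k)r/2 = r(2 + 1.5/2) = 1.2 × 2.75 ≈ 3.30 m.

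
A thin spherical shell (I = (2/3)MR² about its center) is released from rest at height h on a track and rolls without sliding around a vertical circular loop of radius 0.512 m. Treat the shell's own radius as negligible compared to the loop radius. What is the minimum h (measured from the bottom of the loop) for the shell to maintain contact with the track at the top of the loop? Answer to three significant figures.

Here I = (2/3)MR², so the shape factor k = I/(MR²) = 2/3.
At the top of the loop, the minimum-contact condition is Mg = Mv_top²/r, so v_top² = gr.
With ω = v/R, the kinetic energy at speed v is ½(1+k)Mv² = (5/6)Mv².
Energy conservation from release (height h) to the top (height 2r): Mgh = Mg(2r) + (5/6)M·gr.
Thus h_min = 2r + (1+k)r/2 = r(2 + 1.667/2) = 0.512 × 2.833 ≈ 1.45 m.

h_min ≈ 1.45 m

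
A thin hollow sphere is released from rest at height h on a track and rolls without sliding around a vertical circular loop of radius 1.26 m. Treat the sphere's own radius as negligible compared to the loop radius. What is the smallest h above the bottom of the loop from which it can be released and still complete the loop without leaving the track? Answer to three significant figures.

Here I = (2/3)MR², so the shape factor k = I/(MR²) = 2/3.
At the top of the loop, the minimum-contact condition is Mg = Mv_top²/r, so v_top² = gr.
With ω = v/R, the kinetic energy at speed v is ½(1+k)Mv² = (5/6)Mv².
Energy conservation from release (height h) to the top (height 2r): Mgh = Mg(2r) + (5/6)M·gr.
Thus h_min = 2r + (1+k)r/2 = r(2 + 1.667/2) = 1.26 × 2.833 ≈ 3.57 m.

h_min ≈ 3.57 m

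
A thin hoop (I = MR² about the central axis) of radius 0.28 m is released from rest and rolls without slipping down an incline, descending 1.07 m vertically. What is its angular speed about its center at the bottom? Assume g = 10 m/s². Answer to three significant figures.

ω ≈ 11.7 rad/s

Here I = MR², so the shape factor k = I/(MR²) = 1.
Rolling without slipping gives ω = v/R, so the total kinetic energy is ½Mv² + ½Iω² = ½(1+k)Mv² = Mv².
Energy conservation Mgh = ½(1+k)Mv² gives v = √(2gh/(1+k)) = √(2 × 10 × 1.07 / 2) = 3.271 m/s.
The angular speed follows from ω = v/R = 3.271/0.28 ≈ 11.7 rad/s.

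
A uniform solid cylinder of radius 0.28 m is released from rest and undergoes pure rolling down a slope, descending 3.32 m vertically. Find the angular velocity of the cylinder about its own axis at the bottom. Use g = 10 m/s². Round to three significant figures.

ω ≈ 23.8 rad/s

Here I = (1/2)MR², so the shape factor k = I/(MR²) = 0.5.
Pure rolling means v = ωR; then KE = ½Mv² + ½I(v/R)² = ½(1+k)Mv² = (3/4)Mv².
Energy conservation Mgh = ½(1+k)Mv² gives v = √(2gh/(1+k)) = √(2 × 10 × 3.32 / 1.5) = 6.653 m/s.
Then ω = v/R = 6.653 / 0.28 ≈ 23.8 rad/s.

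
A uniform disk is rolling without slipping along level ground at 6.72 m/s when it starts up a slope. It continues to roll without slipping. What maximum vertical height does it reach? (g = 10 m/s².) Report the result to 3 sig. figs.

The moment of inertia is (1/2)MR², giving k ≡ I/(MR²) = 0.5.
Rolling without slipping gives ω = v/R, so the total kinetic energy is ½Mv² + ½Iω² = ½(1+k)Mv² = (3/4)Mv².
At the top the kinetic energy is zero, so (3/4)Mv₀² = Mgh.
Thus h = (1+k)v₀²/(2g) = 1.5 × 6.72² / (2 × 10) ≈ 3.39 m.

h ≈ 3.39 m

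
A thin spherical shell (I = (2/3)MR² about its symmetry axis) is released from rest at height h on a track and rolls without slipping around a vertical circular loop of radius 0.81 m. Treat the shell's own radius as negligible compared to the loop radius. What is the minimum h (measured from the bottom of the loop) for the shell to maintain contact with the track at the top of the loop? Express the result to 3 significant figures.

h_min ≈ 2.30 m

The moment of inertia is (2/3)MR², giving k ≡ I/(MR²) = 2/3.
At the top of the loop, the minimum-contact condition is Mg = Mv_top²/r, so v_top² = gr.
With ω = v/R, the kinetic energy at speed v is ½(1+k)Mv² = (5/6)Mv².
Energy conservation from release (height h) to the top (height 2r): Mgh = Mg(2r) + (5/6)M·gr.
Thus h_min = 2r + (1+k)r/2 = r(2 + 1.667/2) = 0.81 × 2.833 ≈ 2.30 m.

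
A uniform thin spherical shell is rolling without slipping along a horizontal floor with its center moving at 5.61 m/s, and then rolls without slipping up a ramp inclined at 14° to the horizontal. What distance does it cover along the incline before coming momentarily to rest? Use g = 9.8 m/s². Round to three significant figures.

With I = (2/3)MR², the ratio k = I/(MR²) is 2/3.
Since it rolls without slipping, ω = v/R and KE = ½Mv² + ½Iω² = ½(1+k)Mv² = (5/6)Mv².
Setting this equal to Mgh gives the vertical rise h = (1+k)v₀²/(2g) = 1.667×5.61²/(2×9.8) = 2.676 m.
Along the incline, d = h/sinθ = 2.676/sin14° ≈ 11.1 m.

d ≈ 11.1 m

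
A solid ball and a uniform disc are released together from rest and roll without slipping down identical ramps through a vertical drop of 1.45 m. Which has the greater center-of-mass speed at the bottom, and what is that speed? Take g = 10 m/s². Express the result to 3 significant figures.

For rolling without slipping, Mgh = ½(1+k)Mv² where k = I/(MR²), so v = √(2gh/(1+k)).
Solid ball: k = 0.4, giving v = √(2×10×1.45/1.4) = 4.551 m/s.
Uniform disc: k = 0.5, giving v = √(2×10×1.45/1.5) = 4.397 m/s.
The smaller k wins: the solid ball, at ≈ 4.55 m/s.

the solid ball, at v ≈ 4.55 m/s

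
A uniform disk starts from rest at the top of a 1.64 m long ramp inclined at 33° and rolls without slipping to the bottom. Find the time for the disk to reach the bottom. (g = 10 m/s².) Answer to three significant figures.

t ≈ 0.950 s

For this body I = (1/2)MR², i.e. k = I/(MR²) = 0.5.
Translational: Mg sinθ − f = Ma. Rotational about the CM: fR = Iα = kMRa, so f = kMa.
Hence a = g sinθ/(1+k) = 10×sin33°/1.5 = 3.631 m/s².
With constant a from rest, t = √(2L/a) = √(2·1.64/3.631) ≈ 0.950 s.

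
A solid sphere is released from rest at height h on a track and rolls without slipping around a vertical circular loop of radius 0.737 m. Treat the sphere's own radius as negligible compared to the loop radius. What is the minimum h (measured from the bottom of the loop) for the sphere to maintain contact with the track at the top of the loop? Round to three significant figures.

Here I = (2/5)MR², so the shape factor k = I/(MR²) = 0.4.
At the top of the loop, the minimum-contact condition is Mg = Mv_top²/r, so v_top² = gr.
With ω = v/R, the kinetic energy at speed v is ½(1+k)Mv² = (7/10)Mv².
Energy conservation from release (height h) to the top (height 2r): Mgh = Mg(2r) + (7/10)M·gr.
Thus h_min = 2r + (1+k)r/2 = r(2 + 1.4/2) = 0.737 × 2.7 ≈ 1.99 m.

h_min ≈ 1.99 m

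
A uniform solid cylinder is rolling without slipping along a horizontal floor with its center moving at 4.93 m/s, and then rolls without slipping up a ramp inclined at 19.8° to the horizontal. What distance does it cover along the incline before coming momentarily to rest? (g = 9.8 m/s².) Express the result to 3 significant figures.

Here I = (1/2)MR², so the shape factor k = I/(MR²) = 0.5.
Pure rolling means v = ωR; then KE = ½Mv² + ½I(v/R)² = ½(1+k)Mv² = (3/4)Mv².
Setting this equal to Mgh gives the vertical rise h = (1+k)v₀²/(2g) = 1.5×4.93²/(2×9.8) = 1.86 m.
Along the incline, d = h/sinθ = 1.86/sin19.8° ≈ 5.49 m.

d ≈ 5.49 m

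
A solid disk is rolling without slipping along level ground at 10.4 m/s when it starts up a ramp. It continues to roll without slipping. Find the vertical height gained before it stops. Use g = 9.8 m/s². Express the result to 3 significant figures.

h ≈ 8.28 m

The moment of inertia is (1/2)MR², giving k ≡ I/(MR²) = 0.5.
The rolling condition ω = v/R makes the rotational term ½I(v/R)² = ½kMv², so KE_total = ½(1+k)Mv² = (3/4)Mv².
At the top the kinetic energy is zero, so (3/4)Mv₀² = Mgh.
Thus h = (1+k)v₀²/(2g) = 1.5 × 10.4² / (2 × 9.8) ≈ 8.28 m.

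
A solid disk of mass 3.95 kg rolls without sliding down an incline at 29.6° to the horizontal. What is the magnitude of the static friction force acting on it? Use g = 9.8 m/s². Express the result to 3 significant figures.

Here I = (1/2)MR², so the shape factor k = I/(MR²) = 0.5.
Translational: Mg sinθ − f = Ma. Rotational about the CM: fR = Iα = kMRa, so f = kMa.
Combining, a = g sinθ/(1+k) and f = kMa = kMg sinθ/(1+k).
f = 0.5 × 3.95 × 9.8 × sin29.6° / 1.5 ≈ 6.37 N.

f ≈ 6.37 N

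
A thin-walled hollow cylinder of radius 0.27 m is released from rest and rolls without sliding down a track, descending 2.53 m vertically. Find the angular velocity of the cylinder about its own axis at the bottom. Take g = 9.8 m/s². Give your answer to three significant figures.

ω ≈ 18.4 rad/s

For this body I = MR², i.e. k = I/(MR²) = 1.
Since it rolls without slipping, ω = v/R and KE = ½Mv² + ½Iω² = ½(1+k)Mv² = Mv².
Energy conservation Mgh = ½(1+k)Mv² gives v = √(2gh/(1+k)) = √(2 × 9.8 × 2.53 / 2) = 4.979 m/s.
Then ω = v/R = 4.979 / 0.27 ≈ 18.4 rad/s.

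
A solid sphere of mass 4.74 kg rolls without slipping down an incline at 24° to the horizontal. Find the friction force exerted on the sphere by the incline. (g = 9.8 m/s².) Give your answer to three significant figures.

With I = (2/5)MR², the ratio k = I/(MR²) is 0.4.
Along the incline Mg sinθ − f = Ma, and torque about the center fR = Iα = kMR²(a/R) gives f = kMa.
Combining, a = g sinθ/(1+k) and f = kMa = kMg sinθ/(1+k).
f = 0.4 × 4.74 × 9.8 × sin24° / 1.4 ≈ 5.40 N.

f ≈ 5.40 N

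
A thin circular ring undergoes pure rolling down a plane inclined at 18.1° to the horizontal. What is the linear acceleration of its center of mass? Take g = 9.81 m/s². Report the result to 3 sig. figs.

a ≈ 1.52 m/s²

The moment of inertia is MR², giving k ≡ I/(MR²) = 1.
Newton's second law down the slope: Mg sinθ − f = Ma. The torque equation fR = Iα (with α = a/R) gives f = kMa.
Eliminating f: Mg sinθ = (1+k)Ma, so a = g sinθ/(1+k) = 9.81 × sin18.1° / 2 ≈ 1.52 m/s².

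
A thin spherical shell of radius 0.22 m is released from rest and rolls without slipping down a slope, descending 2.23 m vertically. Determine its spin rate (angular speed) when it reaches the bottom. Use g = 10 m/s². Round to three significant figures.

ω ≈ 23.5 rad/s

For this body I = (2/3)MR², i.e. k = I/(MR²) = 2/3.
The rolling condition ω = v/R makes the rotational term ½I(v/R)² = ½kMv², so KE_total = ½(1+k)Mv² = (5/6)Mv².
Energy conservation Mgh = ½(1+k)Mv² gives v = √(2gh/(1+k)) = √(2 × 10 × 2.23 / 1.667) = 5.173 m/s.
The angular speed follows from ω = v/R = 5.173/0.22 ≈ 23.5 rad/s.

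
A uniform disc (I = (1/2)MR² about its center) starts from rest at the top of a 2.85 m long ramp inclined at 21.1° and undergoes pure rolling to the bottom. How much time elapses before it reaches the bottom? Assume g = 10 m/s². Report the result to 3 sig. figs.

t ≈ 1.54 s

With I = (1/2)MR², the ratio k = I/(MR²) is 0.5.
Along the incline Mg sinθ − f = Ma, and torque about the center fR = Iα = kMR²(a/R) gives f = kMa.
Hence a = g sinθ/(1+k) = 10×sin21.1°/1.5 = 2.4 m/s².
With constant a from rest, t = √(2L/a) = √(2·2.85/2.4) ≈ 1.54 s.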